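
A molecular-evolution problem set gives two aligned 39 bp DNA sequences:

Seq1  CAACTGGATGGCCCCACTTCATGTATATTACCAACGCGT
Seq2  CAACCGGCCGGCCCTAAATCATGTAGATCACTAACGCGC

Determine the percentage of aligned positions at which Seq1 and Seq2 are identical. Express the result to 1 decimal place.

Differing sites — 5:T/C; 8:A/C; 9:T/C; 15:C/T; 17:C/A; 18:T/A; 26:T/G; 29:T/C; 32:C/T; 39:T/C.
29 of the 39 sites match, so the percent identity is 29/39 × 100 = 74.4%.

74.4%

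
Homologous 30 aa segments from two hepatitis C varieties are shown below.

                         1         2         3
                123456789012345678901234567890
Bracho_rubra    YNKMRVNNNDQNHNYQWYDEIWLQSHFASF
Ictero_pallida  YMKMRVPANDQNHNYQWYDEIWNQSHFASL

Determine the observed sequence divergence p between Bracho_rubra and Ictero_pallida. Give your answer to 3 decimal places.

0.167

Mismatches occur at site 2 (N→M), site 7 (N→P), site 8 (N→A), site 23 (L→N), site 30 (F→L).
There are 5 differences over 30 sites, so p = 5/30 = 0.167.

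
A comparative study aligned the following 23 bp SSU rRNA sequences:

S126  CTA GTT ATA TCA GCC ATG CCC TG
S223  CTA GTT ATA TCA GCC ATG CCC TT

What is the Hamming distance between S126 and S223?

The sequences differ at position 23 (G/T).
That gives 1 mismatch out of 23 aligned sites, so the Hamming distance is 1.

1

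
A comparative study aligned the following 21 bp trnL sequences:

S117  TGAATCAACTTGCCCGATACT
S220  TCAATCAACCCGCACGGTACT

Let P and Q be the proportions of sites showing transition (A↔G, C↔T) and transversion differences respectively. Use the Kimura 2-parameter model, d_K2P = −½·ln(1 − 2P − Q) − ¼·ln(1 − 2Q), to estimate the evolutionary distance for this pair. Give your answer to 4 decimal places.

The sequences differ at positions 2 (G/C, transversion), 10 (T/C, transition), 11 (T/C, transition), 14 (C/A, transversion), 17 (A/G, transition).
Of the 5 differences, 3 transitions and 2 transversions over 21 sites: P = 3/21 = 0.142857, Q = 2/21 = 0.095238.
d = −0.5·ln(0.619048) − 0.25·ln(0.809524) = −0.5·(-0.479572) − 0.25·(-0.211309) = 0.2926.

0.2926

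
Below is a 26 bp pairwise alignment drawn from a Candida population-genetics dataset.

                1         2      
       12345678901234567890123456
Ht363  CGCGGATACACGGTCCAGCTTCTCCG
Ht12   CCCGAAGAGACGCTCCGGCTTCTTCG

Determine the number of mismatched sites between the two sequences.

7

Mismatches occur at site 2 (G/C), site 5 (G/A), site 7 (T/G), site 9 (C/G), site 13 (G/C), site 17 (A/G), site 24 (C/T).
That gives 7 mismatches out of 26 aligned sites, so the Hamming distance is 7.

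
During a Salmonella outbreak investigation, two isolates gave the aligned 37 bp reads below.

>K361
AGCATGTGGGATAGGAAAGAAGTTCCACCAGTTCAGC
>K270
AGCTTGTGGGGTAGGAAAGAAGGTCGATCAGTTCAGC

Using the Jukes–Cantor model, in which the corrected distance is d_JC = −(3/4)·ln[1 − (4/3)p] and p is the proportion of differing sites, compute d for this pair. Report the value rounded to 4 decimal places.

0.1490

The sequences differ at positions 4 (A/T), 11 (A/G), 23 (T/G), 26 (C/G), 28 (C/T).
p = 5/37 = 0.135135.
d = −0.75 · ln(1 − (4/3)·0.135135) = −0.75 · ln(0.819820) = −0.75 · (-0.198670) = 0.1490.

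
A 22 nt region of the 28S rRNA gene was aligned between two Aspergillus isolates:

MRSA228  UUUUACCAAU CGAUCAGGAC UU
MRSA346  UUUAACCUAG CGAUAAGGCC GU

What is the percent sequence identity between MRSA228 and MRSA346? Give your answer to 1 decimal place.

72.7%

The sequences differ at positions 4 (U/A), 8 (A/U), 10 (U/G), 15 (C/A), 19 (A/C), 21 (U/G).
16 of the 22 sites match, so the percent identity is 16/22 × 100 = 72.7%.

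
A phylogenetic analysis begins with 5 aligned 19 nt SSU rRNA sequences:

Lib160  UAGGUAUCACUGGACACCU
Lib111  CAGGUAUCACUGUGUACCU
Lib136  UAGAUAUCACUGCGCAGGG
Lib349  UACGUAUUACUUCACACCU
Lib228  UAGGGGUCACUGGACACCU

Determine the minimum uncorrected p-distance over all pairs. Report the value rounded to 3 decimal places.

Pairwise Hamming distances:
  Lib160 vs Lib111: 4
  Lib160 vs Lib136: 6
  Lib160 vs Lib349: 4
  Lib160 vs Lib228: 2
  Lib111 vs Lib136: 7
  Lib111 vs Lib349: 7
  Lib111 vs Lib228: 6
  Lib136 vs Lib349: 8
  Lib136 vs Lib228: 8
  Lib349 vs Lib228: 6
The smallest is 2 mismatches, between Lib160 and Lib228; p = 2/19 = 0.105.

0.105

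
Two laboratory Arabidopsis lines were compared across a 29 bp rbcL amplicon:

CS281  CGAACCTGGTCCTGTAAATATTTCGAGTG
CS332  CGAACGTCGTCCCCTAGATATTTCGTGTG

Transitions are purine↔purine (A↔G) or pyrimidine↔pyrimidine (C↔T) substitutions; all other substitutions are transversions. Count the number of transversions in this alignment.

Differing sites — 6:C/G (Tv); 8:G/C (Tv); 13:T/C (Ti); 14:G/C (Tv); 17:A/G (Ti); 26:A/T (Tv).
Of the 6 differences, 2 transitions and 4 transversions, so the answer is 4.

4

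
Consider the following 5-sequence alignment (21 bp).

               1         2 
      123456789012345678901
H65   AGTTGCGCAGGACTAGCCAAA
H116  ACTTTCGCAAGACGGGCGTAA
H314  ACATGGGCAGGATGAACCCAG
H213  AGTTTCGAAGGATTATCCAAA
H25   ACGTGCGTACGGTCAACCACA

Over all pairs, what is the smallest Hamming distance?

Pairwise Hamming distances:
  H65 vs H116: 7
  H65 vs H314: 8
  H65 vs H213: 4
  H65 vs H25: 9
  H116 vs H314: 10
  H116 vs H213: 9
  H116 vs H25: 12
  H314 vs H213: 9
  H314 vs H25: 9
  H213 vs H25: 9
The smallest is 4, between H65 and H213.

4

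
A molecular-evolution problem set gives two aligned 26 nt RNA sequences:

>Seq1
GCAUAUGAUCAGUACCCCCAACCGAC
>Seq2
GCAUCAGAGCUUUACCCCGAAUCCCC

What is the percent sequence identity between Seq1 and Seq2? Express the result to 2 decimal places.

65.38%

The sequences differ at positions 5 (A/C), 6 (U/A), 9 (U/G), 11 (A/U), 12 (G/U), 19 (C/G), 22 (C/U), 24 (G/C), 25 (A/C).
17 of the 26 sites match, so the percent identity is 17/26 × 100 = 65.38%.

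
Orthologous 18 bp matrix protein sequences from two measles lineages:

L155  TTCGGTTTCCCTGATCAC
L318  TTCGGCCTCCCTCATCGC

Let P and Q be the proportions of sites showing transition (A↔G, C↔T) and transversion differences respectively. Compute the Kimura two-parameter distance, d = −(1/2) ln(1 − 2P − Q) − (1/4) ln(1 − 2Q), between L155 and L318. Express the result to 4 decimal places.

Differing sites — 6:T/C (Ti); 7:T/C (Ti); 13:G/C (Tv); 17:A/G (Ti).
Of the 4 differences, 3 transitions and 1 transversion over 18 sites: P = 3/18 = 0.166667, Q = 1/18 = 0.055556.
d = −0.5·ln(0.611110) − 0.25·ln(0.888888) = −0.5·(-0.492478) − 0.25·(-0.117784) = 0.2757.

0.2757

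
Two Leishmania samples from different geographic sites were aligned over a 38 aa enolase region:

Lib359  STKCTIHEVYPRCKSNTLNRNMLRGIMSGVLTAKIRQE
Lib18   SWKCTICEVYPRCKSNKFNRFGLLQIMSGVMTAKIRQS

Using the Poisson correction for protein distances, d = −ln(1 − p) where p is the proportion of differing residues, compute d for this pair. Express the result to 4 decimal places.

0.3054

Mismatches occur at site 2 (T→W), site 7 (H→C), site 17 (T→K), site 18 (L→F), site 21 (N→F), site 22 (M→G), site 24 (R→L), site 25 (G→Q), site 31 (L→M), site 38 (E→S).
p = 10/38 = 0.263158.
d = −ln(1 − 0.263158) = −ln(0.736842) = 0.3054.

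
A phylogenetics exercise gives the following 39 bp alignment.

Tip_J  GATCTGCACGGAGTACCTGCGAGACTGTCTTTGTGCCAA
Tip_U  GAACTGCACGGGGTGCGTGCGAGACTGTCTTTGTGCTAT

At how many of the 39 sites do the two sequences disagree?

6

Differing sites — 3:T/A; 12:A/G; 15:A/G; 17:C/G; 37:C/T; 39:A/T.
That gives 6 mismatches out of 39 aligned sites, so the Hamming distance is 6.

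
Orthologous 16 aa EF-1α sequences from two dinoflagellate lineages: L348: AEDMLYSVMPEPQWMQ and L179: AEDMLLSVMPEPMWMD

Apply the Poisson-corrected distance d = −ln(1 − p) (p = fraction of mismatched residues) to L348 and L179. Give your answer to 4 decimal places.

The sequences differ at positions 6 (Y/L), 13 (Q/M), 16 (Q/D).
p = 3/16 = 0.187500.
d = −ln(1 − 0.187500) = −ln(0.812500) = 0.2076.

0.2076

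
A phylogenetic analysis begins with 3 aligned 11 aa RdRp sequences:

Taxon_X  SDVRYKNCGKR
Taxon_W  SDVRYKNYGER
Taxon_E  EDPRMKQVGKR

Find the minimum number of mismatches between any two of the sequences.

Pairwise Hamming distances:
  Taxon_X vs Taxon_W: 2
  Taxon_X vs Taxon_E: 5
  Taxon_W vs Taxon_E: 6
The smallest is 2, between Taxon_X and Taxon_W.

2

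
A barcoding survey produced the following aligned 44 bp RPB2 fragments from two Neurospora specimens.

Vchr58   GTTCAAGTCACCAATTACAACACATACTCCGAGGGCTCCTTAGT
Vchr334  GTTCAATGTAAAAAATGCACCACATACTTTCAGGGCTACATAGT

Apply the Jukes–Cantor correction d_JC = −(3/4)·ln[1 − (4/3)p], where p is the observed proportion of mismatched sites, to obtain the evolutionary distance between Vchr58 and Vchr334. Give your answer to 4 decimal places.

Differing sites — 7:G/T; 8:T/G; 9:C/T; 11:C/A; 12:C/A; 15:T/A; 17:A/G; 20:A/C; 29:C/T; 30:C/T; 31:G/C; 38:C/A; 40:T/A.
p = 13/44 = 0.295455.
d = −0.75 · ln(1 − (4/3)·0.295455) = −0.75 · ln(0.606060) = −0.75 · (-0.500776) = 0.3756.

0.3756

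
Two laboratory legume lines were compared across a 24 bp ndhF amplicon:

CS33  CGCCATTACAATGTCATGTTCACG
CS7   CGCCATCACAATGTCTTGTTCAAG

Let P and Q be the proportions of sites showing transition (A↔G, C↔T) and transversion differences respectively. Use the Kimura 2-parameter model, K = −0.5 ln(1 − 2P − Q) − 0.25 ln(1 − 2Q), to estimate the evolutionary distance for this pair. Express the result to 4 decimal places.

The sequences differ at positions 7 (T/C, transition), 16 (A/T, transversion), 23 (C/A, transversion).
Of the 3 differences, 1 transition and 2 transversions over 24 sites: P = 1/24 = 0.041667, Q = 2/24 = 0.083333.
d = −0.5·ln(0.833333) − 0.25·ln(0.833334) = −0.5·(-0.182322) − 0.25·(-0.182321) = 0.1367.

0.1367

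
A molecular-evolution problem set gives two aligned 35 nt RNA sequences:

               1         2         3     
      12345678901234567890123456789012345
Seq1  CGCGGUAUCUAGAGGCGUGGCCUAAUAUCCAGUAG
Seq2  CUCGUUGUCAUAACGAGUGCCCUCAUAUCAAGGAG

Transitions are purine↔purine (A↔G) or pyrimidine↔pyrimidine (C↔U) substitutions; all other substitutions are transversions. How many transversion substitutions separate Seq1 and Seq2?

Differing sites — 2:G/U (Tv); 5:G/U (Tv); 7:A/G (Ti); 10:U/A (Tv); 11:A/U (Tv); 12:G/A (Ti); 14:G/C (Tv); 16:C/A (Tv); 20:G/C (Tv); 24:A/C (Tv); 30:C/A (Tv); 33:U/G (Tv).
Of the 12 differences, 2 transitions and 10 transversions, so the answer is 10.

10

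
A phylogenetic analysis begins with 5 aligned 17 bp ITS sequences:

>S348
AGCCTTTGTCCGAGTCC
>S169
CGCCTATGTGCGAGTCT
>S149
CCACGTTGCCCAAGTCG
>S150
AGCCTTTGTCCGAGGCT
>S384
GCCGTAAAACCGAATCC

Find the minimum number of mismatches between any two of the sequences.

2

Pairwise Hamming distances:
  S348 vs S169: 4
  S348 vs S149: 7
  S348 vs S150: 2
  S348 vs S384: 8
  S169 vs S149: 8
  S169 vs S150: 4
  S169 vs S384: 9
  S149 vs S150: 8
  S149 vs S384: 11
  S150 vs S384: 10
The smallest is 2, between S348 and S150.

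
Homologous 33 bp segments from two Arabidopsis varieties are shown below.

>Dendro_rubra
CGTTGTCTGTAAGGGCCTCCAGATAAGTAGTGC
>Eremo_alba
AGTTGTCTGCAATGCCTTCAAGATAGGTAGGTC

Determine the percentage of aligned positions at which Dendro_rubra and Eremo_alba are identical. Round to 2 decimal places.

The sequences differ at positions 1 (C/A), 10 (T/C), 13 (G/T), 15 (G/C), 17 (C/T), 20 (C/A), 26 (A/G), 31 (T/G), 32 (G/T).
24 of the 33 sites match, so the percent identity is 24/33 × 100 = 72.73%.

72.73%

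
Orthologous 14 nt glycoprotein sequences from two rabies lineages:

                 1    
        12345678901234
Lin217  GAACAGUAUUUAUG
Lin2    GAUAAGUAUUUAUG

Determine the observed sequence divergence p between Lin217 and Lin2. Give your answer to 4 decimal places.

Mismatches occur at site 3 (A→U), site 4 (C→A).
There are 2 differences over 14 sites, so p = 2/14 = 0.1429.

0.1429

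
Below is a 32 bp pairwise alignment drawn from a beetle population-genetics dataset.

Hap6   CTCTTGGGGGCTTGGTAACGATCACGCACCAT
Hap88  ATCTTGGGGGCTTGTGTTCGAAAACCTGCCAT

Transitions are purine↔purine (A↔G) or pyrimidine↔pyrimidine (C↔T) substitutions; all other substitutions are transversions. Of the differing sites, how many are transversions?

8

Differing sites — 1:C/A (Tv); 15:G/T (Tv); 16:T/G (Tv); 17:A/T (Tv); 18:A/T (Tv); 22:T/A (Tv); 23:C/A (Tv); 26:G/C (Tv); 27:C/T (Ti); 28:A/G (Ti).
Of the 10 differences, 2 transitions and 8 transversions, so the answer is 8.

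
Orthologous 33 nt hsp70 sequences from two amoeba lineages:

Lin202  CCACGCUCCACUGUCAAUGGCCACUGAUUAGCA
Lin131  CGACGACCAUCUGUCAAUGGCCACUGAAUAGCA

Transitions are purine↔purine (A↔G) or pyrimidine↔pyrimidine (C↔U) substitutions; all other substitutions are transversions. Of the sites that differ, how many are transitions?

The sequences differ at positions 2 (C/G, transversion), 6 (C/A, transversion), 7 (U/C, transition), 9 (C/A, transversion), 10 (A/U, transversion), 28 (U/A, transversion).
Of the 6 differences, 1 transition and 5 transversions, so the answer is 1.

1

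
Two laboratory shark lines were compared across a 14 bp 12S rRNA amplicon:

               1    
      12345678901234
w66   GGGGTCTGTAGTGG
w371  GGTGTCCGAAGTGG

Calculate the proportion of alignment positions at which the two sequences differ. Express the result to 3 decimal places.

Mismatches occur at site 3 (G→T), site 7 (T→C), site 9 (T→A).
There are 3 differences over 14 sites, so p = 3/14 = 0.214.

0.214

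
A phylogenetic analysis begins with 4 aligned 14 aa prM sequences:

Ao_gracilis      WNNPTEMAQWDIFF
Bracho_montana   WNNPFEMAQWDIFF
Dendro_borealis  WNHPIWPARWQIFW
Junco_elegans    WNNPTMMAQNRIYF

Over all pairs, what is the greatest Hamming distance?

9

Pairwise Hamming distances:
  Ao_gracilis vs Bracho_montana: 1
  Ao_gracilis vs Dendro_borealis: 7
  Ao_gracilis vs Junco_elegans: 4
  Bracho_montana vs Dendro_borealis: 7
  Bracho_montana vs Junco_elegans: 5
  Dendro_borealis vs Junco_elegans: 9
The largest is 9, between Dendro_borealis and Junco_elegans.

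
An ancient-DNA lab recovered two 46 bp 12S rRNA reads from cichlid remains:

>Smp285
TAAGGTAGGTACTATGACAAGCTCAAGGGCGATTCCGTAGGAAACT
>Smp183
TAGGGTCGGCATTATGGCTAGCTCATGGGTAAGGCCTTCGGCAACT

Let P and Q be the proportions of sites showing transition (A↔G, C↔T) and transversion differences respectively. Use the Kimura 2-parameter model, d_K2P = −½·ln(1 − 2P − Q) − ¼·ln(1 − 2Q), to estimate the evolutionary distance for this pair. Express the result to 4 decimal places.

0.3921

The sequences differ at positions 3 (A/G, transition), 7 (A/C, transversion), 10 (T/C, transition), 12 (C/T, transition), 17 (A/G, transition), 19 (A/T, transversion), 26 (A/T, transversion), 30 (C/T, transition), 31 (G/A, transition), 33 (T/G, transversion), 34 (T/G, transversion), 37 (G/T, transversion), 39 (A/C, transversion), 42 (A/C, transversion).
Of the 14 differences, 6 transitions and 8 transversions over 46 sites: P = 6/46 = 0.130435, Q = 8/46 = 0.173913.
d = −0.5·ln(0.565217) − 0.25·ln(0.652174) = −0.5·(-0.570546) − 0.25·(-0.427444) = 0.3921.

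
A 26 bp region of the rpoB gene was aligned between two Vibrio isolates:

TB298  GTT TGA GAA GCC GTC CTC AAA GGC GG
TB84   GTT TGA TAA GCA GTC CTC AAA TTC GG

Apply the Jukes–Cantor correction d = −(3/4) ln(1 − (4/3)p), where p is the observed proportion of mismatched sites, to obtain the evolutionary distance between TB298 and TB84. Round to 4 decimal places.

Differing sites — 7:G/T; 12:C/A; 22:G/T; 23:G/T.
p = 4/26 = 0.153846.
d = −0.75 · ln(1 − (4/3)·0.153846) = −0.75 · ln(0.794872) = −0.75 · (-0.229574) = 0.1722.

0.1722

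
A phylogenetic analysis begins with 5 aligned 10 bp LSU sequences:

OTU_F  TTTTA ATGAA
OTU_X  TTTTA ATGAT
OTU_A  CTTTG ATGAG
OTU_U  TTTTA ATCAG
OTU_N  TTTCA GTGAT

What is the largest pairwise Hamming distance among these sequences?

5

Pairwise Hamming distances:
  OTU_F vs OTU_X: 1
  OTU_F vs OTU_A: 3
  OTU_F vs OTU_U: 2
  OTU_F vs OTU_N: 3
  OTU_X vs OTU_A: 3
  OTU_X vs OTU_U: 2
  OTU_X vs OTU_N: 2
  OTU_A vs OTU_U: 3
  OTU_A vs OTU_N: 5
  OTU_U vs OTU_N: 4
The largest is 5, between OTU_A and OTU_N.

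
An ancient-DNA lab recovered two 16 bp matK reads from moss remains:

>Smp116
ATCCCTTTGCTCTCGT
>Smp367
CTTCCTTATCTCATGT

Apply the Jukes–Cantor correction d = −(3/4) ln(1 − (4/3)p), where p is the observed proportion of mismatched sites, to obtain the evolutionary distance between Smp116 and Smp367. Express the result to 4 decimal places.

The sequences differ at positions 1 (A/C), 3 (C/T), 8 (T/A), 9 (G/T), 13 (T/A), 14 (C/T).
p = 6/16 = 0.375000.
d = −0.75 · ln(1 − (4/3)·0.375000) = −0.75 · ln(0.500000) = −0.75 · (-0.693147) = 0.5199.

0.5199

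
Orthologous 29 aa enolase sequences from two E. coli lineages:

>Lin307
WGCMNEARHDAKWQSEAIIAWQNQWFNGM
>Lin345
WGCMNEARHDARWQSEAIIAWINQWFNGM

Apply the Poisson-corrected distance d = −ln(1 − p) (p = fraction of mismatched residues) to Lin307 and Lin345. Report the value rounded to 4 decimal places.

Differing sites — 12:K/R; 22:Q/I.
p = 2/29 = 0.068966.
d = −ln(1 − 0.068966) = −ln(0.931034) = 0.0715.

0.0715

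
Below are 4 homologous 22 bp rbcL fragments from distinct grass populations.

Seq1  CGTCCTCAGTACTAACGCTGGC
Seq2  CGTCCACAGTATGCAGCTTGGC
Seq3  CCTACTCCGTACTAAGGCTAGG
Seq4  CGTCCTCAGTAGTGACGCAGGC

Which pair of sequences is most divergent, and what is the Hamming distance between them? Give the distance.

Pairwise Hamming distances:
  Seq1 vs Seq2: 7
  Seq1 vs Seq3: 6
  Seq1 vs Seq4: 3
  Seq2 vs Seq3: 11
  Seq2 vs Seq4: 8
  Seq3 vs Seq4: 9
The largest is 11, between Seq2 and Seq3.

11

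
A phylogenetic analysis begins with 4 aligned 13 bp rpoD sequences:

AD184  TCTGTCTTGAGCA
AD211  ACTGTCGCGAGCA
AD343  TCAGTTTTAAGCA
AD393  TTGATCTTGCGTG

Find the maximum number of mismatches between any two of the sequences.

9

Pairwise Hamming distances:
  AD184 vs AD211: 3
  AD184 vs AD343: 3
  AD184 vs AD393: 6
  AD211 vs AD343: 6
  AD211 vs AD393: 9
  AD343 vs AD393: 8
The largest is 9, between AD211 and AD393.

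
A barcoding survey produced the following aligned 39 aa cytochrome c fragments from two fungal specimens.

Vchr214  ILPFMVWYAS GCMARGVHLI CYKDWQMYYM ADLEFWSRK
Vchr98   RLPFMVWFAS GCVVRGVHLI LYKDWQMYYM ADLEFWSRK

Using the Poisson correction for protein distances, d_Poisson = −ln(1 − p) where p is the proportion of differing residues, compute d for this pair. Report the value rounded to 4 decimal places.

0.1372

Differing sites — 1:I/R; 8:Y/F; 13:M/V; 14:A/V; 21:C/L.
p = 5/39 = 0.128205.
d = −ln(1 − 0.128205) = −ln(0.871795) = 0.1372.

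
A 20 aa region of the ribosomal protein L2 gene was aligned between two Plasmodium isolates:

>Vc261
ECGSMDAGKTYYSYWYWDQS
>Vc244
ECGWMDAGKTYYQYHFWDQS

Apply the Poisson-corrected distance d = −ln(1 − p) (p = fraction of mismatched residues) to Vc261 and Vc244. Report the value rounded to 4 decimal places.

The sequences differ at positions 4 (S/W), 13 (S/Q), 15 (W/H), 16 (Y/F).
p = 4/20 = 0.200000.
d = −ln(1 − 0.200000) = −ln(0.800000) = 0.2231.

0.2231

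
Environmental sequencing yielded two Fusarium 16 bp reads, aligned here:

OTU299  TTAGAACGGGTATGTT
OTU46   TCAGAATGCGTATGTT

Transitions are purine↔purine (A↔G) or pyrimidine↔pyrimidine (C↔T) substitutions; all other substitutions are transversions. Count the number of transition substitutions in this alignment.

2

Differing sites — 2:T/C (Ti); 7:C/T (Ti); 9:G/C (Tv).
Of the 3 differences, 2 transitions and 1 transversion, so the answer is 2.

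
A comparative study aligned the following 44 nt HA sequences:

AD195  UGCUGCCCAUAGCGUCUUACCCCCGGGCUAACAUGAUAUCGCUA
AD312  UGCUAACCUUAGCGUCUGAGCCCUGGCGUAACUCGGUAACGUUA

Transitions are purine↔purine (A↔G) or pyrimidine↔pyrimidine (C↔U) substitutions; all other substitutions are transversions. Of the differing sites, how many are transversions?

The sequences differ at positions 5 (G/A, transition), 6 (C/A, transversion), 9 (A/U, transversion), 18 (U/G, transversion), 20 (C/G, transversion), 24 (C/U, transition), 27 (G/C, transversion), 28 (C/G, transversion), 33 (A/U, transversion), 34 (U/C, transition), 36 (A/G, transition), 39 (U/A, transversion), 42 (C/U, transition).
Of the 13 differences, 5 transitions and 8 transversions, so the answer is 8.

8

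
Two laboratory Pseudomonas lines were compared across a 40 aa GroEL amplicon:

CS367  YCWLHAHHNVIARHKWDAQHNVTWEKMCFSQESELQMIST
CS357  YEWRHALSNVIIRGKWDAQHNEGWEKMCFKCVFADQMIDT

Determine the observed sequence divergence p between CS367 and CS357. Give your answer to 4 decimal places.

The sequences differ at positions 2 (C/E), 4 (L/R), 7 (H/L), 8 (H/S), 12 (A/I), 14 (H/G), 22 (V/E), 23 (T/G), 30 (S/K), 31 (Q/C), 32 (E/V), 33 (S/F), 34 (E/A), 35 (L/D), 39 (S/D).
There are 15 differences over 40 sites, so p = 15/40 = 0.3750.

0.3750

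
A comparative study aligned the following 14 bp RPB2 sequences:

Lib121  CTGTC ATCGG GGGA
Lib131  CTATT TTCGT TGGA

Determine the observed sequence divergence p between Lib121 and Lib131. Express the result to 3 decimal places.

0.357

The sequences differ at positions 3 (G/A), 5 (C/T), 6 (A/T), 10 (G/T), 11 (G/T).
There are 5 differences over 14 sites, so p = 5/14 = 0.357.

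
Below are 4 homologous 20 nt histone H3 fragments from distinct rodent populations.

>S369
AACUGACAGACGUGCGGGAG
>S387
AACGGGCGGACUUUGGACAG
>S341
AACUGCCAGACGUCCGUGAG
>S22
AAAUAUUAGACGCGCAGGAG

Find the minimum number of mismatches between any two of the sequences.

Pairwise Hamming distances:
  S369 vs S387: 8
  S369 vs S341: 3
  S369 vs S22: 6
  S387 vs S341: 8
  S387 vs S22: 13
  S341 vs S22: 8
The smallest is 3, between S369 and S341.

3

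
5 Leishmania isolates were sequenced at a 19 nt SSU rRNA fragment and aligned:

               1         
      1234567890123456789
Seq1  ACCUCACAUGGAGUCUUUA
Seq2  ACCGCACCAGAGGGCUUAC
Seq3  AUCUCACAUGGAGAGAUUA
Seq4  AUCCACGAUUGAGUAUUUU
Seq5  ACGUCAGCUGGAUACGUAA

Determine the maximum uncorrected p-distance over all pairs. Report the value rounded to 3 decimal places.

0.737

Pairwise Hamming distances:
  Seq1 vs Seq2: 8
  Seq1 vs Seq3: 4
  Seq1 vs Seq4: 8
  Seq1 vs Seq5: 7
  Seq2 vs Seq3: 11
  Seq2 vs Seq4: 14
  Seq2 vs Seq5: 10
  Seq3 vs Seq4: 9
  Seq3 vs Seq5: 8
  Seq4 vs Seq5: 13
The largest is 14 mismatches, between Seq2 and Seq4; p = 14/19 = 0.737.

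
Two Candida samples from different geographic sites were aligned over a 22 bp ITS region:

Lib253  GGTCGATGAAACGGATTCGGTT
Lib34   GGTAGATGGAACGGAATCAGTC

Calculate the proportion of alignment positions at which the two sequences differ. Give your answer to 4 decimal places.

The sequences differ at positions 4 (C/A), 9 (A/G), 16 (T/A), 19 (G/A), 22 (T/C).
There are 5 differences over 22 sites, so p = 5/22 = 0.2273.

0.2273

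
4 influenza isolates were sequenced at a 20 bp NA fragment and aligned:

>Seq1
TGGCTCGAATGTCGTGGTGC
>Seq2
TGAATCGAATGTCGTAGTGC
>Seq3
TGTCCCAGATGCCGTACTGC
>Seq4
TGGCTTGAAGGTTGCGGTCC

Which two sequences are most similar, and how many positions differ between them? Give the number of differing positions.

Pairwise Hamming distances:
  Seq1 vs Seq2: 3
  Seq1 vs Seq3: 7
  Seq1 vs Seq4: 5
  Seq2 vs Seq3: 7
  Seq2 vs Seq4: 8
  Seq3 vs Seq4: 12
The smallest is 3, between Seq1 and Seq2.

3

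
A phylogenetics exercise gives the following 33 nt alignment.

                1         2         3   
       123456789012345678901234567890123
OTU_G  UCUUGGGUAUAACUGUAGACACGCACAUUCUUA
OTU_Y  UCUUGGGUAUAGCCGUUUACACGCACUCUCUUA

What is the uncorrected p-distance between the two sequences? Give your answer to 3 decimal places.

0.182

Differing sites — 12:A/G; 14:U/C; 17:A/U; 18:G/U; 27:A/U; 28:U/C.
There are 6 differences over 33 sites, so p = 6/33 = 0.182.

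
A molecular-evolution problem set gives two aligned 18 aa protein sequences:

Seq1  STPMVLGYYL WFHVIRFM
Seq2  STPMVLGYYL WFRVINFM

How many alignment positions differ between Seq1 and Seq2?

Differing sites — 13:H/R; 16:R/N.
That gives 2 mismatches out of 18 aligned sites, so the Hamming distance is 2.

2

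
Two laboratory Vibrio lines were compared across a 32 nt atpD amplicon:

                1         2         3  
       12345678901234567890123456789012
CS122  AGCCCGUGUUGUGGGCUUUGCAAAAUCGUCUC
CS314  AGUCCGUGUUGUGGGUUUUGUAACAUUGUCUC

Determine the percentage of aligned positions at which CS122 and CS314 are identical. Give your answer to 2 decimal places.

84.38%

Mismatches occur at site 3 (C↔U), site 16 (C↔U), site 21 (C↔U), site 24 (A↔C), site 27 (C↔U).
27 of the 32 sites match, so the percent identity is 27/32 × 100 = 84.38%.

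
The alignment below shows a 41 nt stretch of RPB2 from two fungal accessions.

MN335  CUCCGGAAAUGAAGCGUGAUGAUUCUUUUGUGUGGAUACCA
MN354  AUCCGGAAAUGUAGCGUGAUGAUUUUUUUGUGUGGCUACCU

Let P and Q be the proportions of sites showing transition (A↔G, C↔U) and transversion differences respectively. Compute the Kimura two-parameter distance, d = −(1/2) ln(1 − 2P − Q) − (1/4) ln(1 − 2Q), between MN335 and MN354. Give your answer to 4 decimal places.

The sequences differ at positions 1 (C/A, transversion), 12 (A/U, transversion), 25 (C/U, transition), 36 (A/C, transversion), 41 (A/U, transversion).
Of the 5 differences, 1 transition and 4 transversions over 41 sites: P = 1/41 = 0.024390, Q = 4/41 = 0.097561.
d = −0.5·ln(0.853659) − 0.25·ln(0.804878) = −0.5·(-0.158223) − 0.25·(-0.217065) = 0.1334.

0.1334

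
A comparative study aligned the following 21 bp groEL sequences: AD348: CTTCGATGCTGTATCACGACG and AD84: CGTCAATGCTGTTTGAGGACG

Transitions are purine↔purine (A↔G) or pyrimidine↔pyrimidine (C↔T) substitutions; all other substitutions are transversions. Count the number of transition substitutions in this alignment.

1

The sequences differ at positions 2 (T/G, transversion), 5 (G/A, transition), 13 (A/T, transversion), 15 (C/G, transversion), 17 (C/G, transversion).
Of the 5 differences, 1 transition and 4 transversions, so the answer is 1.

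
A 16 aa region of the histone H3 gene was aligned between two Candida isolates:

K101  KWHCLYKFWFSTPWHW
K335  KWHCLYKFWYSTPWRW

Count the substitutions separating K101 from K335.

Differing sites — 10:F/Y; 15:H/R.
That gives 2 mismatches out of 16 aligned sites, so the Hamming distance is 2.

2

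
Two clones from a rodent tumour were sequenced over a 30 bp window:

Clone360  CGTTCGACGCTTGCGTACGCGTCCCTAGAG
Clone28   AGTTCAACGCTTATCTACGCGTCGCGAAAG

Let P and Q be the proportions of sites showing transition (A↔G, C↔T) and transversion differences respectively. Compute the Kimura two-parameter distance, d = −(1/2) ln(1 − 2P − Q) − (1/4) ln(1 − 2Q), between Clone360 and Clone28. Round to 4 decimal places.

Mismatches occur at site 1 (C/A, transversion), site 6 (G/A, transition), site 13 (G/A, transition), site 14 (C/T, transition), site 15 (G/C, transversion), site 24 (C/G, transversion), site 26 (T/G, transversion), site 28 (G/A, transition).
Of the 8 differences, 4 transitions and 4 transversions over 30 sites: P = 4/30 = 0.133333, Q = 4/30 = 0.133333.
d = −0.5·ln(0.600001) − 0.25·ln(0.733334) = −0.5·(-0.510824) − 0.25·(-0.310154) = 0.3330.

0.3330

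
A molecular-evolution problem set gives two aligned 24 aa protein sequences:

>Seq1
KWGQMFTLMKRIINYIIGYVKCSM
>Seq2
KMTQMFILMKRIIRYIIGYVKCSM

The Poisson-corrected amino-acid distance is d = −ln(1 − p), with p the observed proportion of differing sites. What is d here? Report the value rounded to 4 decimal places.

0.1823

Differing sites — 2:W/M; 3:G/T; 7:T/I; 14:N/R.
p = 4/24 = 0.166667.
d = −ln(1 − 0.166667) = −ln(0.833333) = 0.1823.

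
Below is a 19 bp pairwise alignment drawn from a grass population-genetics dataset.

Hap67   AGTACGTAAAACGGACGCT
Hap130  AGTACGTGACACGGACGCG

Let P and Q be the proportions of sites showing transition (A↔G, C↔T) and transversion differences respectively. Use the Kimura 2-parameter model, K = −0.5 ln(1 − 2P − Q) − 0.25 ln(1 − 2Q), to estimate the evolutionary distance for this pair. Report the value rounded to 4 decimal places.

The sequences differ at positions 8 (A/G, transition), 10 (A/C, transversion), 19 (T/G, transversion).
Of the 3 differences, 1 transition and 2 transversions over 19 sites: P = 1/19 = 0.052632, Q = 2/19 = 0.105263.
d = −0.5·ln(0.789473) − 0.25·ln(0.789474) = −0.5·(-0.236390) − 0.25·(-0.236388) = 0.1773.

0.1773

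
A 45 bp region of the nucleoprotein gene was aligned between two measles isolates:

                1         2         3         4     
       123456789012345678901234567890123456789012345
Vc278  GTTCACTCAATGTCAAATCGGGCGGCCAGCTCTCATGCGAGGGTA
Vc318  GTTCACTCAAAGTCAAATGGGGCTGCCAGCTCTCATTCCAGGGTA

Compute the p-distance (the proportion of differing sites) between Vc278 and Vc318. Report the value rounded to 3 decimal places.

0.111

Differing sites — 11:T/A; 19:C/G; 24:G/T; 37:G/T; 39:G/C.
There are 5 differences over 45 sites, so p = 5/45 = 0.111.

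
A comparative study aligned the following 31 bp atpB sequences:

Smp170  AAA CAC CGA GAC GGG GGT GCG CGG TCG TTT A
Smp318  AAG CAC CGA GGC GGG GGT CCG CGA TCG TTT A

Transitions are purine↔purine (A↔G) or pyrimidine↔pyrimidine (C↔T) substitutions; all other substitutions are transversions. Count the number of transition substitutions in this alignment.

3

Mismatches occur at site 3 (A→G, transition), site 11 (A→G, transition), site 19 (G→C, transversion), site 24 (G→A, transition).
Of the 4 differences, 3 transitions and 1 transversion, so the answer is 3.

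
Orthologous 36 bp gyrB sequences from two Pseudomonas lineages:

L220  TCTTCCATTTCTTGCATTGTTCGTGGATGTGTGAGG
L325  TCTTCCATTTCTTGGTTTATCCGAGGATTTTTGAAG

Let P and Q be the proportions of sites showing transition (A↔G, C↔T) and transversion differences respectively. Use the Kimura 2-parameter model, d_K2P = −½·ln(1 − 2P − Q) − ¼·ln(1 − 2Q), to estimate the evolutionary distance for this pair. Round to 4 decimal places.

Mismatches occur at site 15 (C/G, transversion), site 16 (A/T, transversion), site 19 (G/A, transition), site 21 (T/C, transition), site 24 (T/A, transversion), site 29 (G/T, transversion), site 31 (G/T, transversion), site 35 (G/A, transition).
Of the 8 differences, 3 transitions and 5 transversions over 36 sites: P = 3/36 = 0.083333, Q = 5/36 = 0.138889.
d = −0.5·ln(0.694445) − 0.25·ln(0.722222) = −0.5·(-0.364642) − 0.25·(-0.325423) = 0.2637.

0.2637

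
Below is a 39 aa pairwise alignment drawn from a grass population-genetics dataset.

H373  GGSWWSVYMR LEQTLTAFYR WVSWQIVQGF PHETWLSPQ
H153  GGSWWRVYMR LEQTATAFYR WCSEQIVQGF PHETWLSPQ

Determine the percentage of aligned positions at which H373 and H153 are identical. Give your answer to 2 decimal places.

89.74%

The sequences differ at positions 6 (S/R), 15 (L/A), 22 (V/C), 24 (W/E).
35 of the 39 sites match, so the percent identity is 35/39 × 100 = 89.74%.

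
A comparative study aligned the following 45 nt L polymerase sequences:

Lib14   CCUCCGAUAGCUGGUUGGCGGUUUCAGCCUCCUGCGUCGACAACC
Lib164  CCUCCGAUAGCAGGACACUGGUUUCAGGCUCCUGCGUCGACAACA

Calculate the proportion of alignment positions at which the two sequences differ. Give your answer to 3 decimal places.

0.178

Differing sites — 12:U/A; 15:U/A; 16:U/C; 17:G/A; 18:G/C; 19:C/U; 28:C/G; 45:C/A.
There are 8 differences over 45 sites, so p = 8/45 = 0.178.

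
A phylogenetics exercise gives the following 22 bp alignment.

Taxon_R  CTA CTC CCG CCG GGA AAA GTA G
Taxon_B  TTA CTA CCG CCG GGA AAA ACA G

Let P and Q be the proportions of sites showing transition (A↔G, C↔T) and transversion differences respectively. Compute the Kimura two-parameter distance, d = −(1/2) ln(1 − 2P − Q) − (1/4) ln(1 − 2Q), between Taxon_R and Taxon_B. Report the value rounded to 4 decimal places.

0.2153

Mismatches occur at site 1 (C→T, transition), site 6 (C→A, transversion), site 19 (G→A, transition), site 20 (T→C, transition).
Of the 4 differences, 3 transitions and 1 transversion over 22 sites: P = 3/22 = 0.136364, Q = 1/22 = 0.045455.
d = −0.5·ln(0.681817) − 0.25·ln(0.909090) = −0.5·(-0.382994) − 0.25·(-0.095311) = 0.2153.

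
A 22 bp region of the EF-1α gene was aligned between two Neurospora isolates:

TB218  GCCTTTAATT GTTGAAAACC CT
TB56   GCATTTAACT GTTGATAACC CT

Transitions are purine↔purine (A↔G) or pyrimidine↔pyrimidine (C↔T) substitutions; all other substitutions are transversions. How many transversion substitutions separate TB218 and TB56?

Differing sites — 3:C/A (Tv); 9:T/C (Ti); 16:A/T (Tv).
Of the 3 differences, 1 transition and 2 transversions, so the answer is 2.

2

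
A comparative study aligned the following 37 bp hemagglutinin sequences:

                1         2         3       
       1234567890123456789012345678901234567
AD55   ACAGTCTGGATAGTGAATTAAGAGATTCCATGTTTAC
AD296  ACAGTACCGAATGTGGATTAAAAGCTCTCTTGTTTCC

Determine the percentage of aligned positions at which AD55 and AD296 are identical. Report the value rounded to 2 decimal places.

67.57%

Mismatches occur at site 6 (C→A), site 7 (T→C), site 8 (G→C), site 11 (T→A), site 12 (A→T), site 16 (A→G), site 22 (G→A), site 25 (A→C), site 27 (T→C), site 28 (C→T), site 30 (A→T), site 36 (A→C).
25 of the 37 sites match, so the percent identity is 25/37 × 100 = 67.57%.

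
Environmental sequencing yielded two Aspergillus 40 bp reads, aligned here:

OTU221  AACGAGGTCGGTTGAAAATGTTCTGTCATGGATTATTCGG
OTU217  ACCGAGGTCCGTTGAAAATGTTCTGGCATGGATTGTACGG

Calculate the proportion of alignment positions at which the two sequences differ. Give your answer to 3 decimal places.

0.125

Mismatches occur at site 2 (A/C), site 10 (G/C), site 26 (T/G), site 35 (A/G), site 37 (T/A).
There are 5 differences over 40 sites, so p = 5/40 = 0.125.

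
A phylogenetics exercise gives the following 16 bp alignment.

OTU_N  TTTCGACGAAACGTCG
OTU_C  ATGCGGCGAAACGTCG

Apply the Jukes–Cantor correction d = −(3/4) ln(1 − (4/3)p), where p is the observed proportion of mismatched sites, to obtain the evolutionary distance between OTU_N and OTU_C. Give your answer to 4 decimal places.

0.2158

The sequences differ at positions 1 (T/A), 3 (T/G), 6 (A/G).
p = 3/16 = 0.187500.
d = −0.75 · ln(1 − (4/3)·0.187500) = −0.75 · ln(0.750000) = −0.75 · (-0.287682) = 0.2158.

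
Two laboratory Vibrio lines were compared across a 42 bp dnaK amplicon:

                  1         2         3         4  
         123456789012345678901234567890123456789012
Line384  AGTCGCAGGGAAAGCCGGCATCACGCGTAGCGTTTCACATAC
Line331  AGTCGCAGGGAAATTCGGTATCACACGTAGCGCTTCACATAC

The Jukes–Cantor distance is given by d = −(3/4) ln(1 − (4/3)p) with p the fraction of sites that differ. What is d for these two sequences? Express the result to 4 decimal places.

The sequences differ at positions 14 (G/T), 15 (C/T), 19 (C/T), 25 (G/A), 33 (T/C).
p = 5/42 = 0.119048.
d = −0.75 · ln(1 − (4/3)·0.119048) = −0.75 · ln(0.841269) = −0.75 · (-0.172844) = 0.1296.

0.1296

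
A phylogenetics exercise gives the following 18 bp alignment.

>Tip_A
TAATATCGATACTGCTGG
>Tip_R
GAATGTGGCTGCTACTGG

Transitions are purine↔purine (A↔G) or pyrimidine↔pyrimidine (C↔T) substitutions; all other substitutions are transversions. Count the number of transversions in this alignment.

The sequences differ at positions 1 (T/G, transversion), 5 (A/G, transition), 7 (C/G, transversion), 9 (A/C, transversion), 11 (A/G, transition), 14 (G/A, transition).
Of the 6 differences, 3 transitions and 3 transversions, so the answer is 3.

3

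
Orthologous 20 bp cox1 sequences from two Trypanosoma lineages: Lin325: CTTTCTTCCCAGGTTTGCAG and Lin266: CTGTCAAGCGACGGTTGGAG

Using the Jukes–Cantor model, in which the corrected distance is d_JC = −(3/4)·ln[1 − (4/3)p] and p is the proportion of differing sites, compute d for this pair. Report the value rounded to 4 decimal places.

Mismatches occur at site 3 (T↔G), site 6 (T↔A), site 7 (T↔A), site 8 (C↔G), site 10 (C↔G), site 12 (G↔C), site 14 (T↔G), site 18 (C↔G).
p = 8/20 = 0.400000.
d = −0.75 · ln(1 − (4/3)·0.400000) = −0.75 · ln(0.466667) = −0.75 · (-0.762139) = 0.5716.

0.5716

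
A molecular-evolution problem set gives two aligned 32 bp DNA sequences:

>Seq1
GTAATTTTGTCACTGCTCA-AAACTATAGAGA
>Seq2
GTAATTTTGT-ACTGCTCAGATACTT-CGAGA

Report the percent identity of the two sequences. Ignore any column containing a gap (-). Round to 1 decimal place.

89.7%

Excluding the 3 gap columns leaves 29 comparable sites.
Mismatches occur at site 22 (A/T), site 26 (A/T), site 28 (A/C).
26 of the 29 comparable sites match, so the percent identity is 26/29 × 100 = 89.7%.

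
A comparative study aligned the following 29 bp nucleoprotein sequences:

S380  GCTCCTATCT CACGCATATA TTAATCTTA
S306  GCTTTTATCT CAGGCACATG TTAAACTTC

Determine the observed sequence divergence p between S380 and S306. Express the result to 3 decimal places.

0.241

Differing sites — 4:C/T; 5:C/T; 13:C/G; 17:T/C; 20:A/G; 25:T/A; 29:A/C.
There are 7 differences over 29 sites, so p = 7/29 = 0.241.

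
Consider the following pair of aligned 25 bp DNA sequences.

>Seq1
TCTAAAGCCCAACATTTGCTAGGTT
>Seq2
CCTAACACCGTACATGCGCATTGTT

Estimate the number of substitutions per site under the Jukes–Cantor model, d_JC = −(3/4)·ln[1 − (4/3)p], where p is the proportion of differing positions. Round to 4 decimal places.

The sequences differ at positions 1 (T/C), 6 (A/C), 7 (G/A), 10 (C/G), 11 (A/T), 16 (T/G), 17 (T/C), 20 (T/A), 21 (A/T), 22 (G/T).
p = 10/25 = 0.400000.
d = −0.75 · ln(1 − (4/3)·0.400000) = −0.75 · ln(0.466667) = −0.75 · (-0.762139) = 0.5716.

0.5716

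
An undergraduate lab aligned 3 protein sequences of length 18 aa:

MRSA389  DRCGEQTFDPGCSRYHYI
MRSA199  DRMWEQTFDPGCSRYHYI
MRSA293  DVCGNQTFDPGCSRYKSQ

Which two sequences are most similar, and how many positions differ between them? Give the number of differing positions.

2

Pairwise Hamming distances:
  MRSA389 vs MRSA199: 2
  MRSA389 vs MRSA293: 5
  MRSA199 vs MRSA293: 7
The smallest is 2, between MRSA389 and MRSA199.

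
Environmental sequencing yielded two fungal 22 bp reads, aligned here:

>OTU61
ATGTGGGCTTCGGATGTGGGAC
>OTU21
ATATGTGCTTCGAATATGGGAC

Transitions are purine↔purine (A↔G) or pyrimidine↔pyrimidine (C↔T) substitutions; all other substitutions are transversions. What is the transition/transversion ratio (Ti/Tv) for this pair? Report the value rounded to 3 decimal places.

3.000

Mismatches occur at site 3 (G↔A, transition), site 6 (G↔T, transversion), site 13 (G↔A, transition), site 16 (G↔A, transition).
Of the 4 differences, 3 transitions and 1 transversion, so Ti/Tv = 3/1 = 3.000.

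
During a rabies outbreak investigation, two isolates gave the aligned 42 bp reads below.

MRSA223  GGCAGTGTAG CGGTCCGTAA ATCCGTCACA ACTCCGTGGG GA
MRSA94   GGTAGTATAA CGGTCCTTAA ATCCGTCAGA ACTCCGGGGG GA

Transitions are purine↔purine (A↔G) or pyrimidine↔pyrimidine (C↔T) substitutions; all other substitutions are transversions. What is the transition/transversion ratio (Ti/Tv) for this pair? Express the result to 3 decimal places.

1.000

Differing sites — 3:C/T (Ti); 7:G/A (Ti); 10:G/A (Ti); 17:G/T (Tv); 29:C/G (Tv); 37:T/G (Tv).
Of the 6 differences, 3 transitions and 3 transversions, so Ti/Tv = 3/3 = 1.000.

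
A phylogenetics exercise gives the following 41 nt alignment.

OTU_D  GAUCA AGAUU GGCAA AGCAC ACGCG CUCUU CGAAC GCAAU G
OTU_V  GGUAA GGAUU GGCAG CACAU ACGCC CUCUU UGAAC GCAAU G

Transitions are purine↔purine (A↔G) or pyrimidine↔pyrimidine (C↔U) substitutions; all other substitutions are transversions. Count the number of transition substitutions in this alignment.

Differing sites — 2:A/G (Ti); 4:C/A (Tv); 6:A/G (Ti); 15:A/G (Ti); 16:A/C (Tv); 17:G/A (Ti); 20:C/U (Ti); 25:G/C (Tv); 31:C/U (Ti).
Of the 9 differences, 6 transitions and 3 transversions, so the answer is 6.

6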